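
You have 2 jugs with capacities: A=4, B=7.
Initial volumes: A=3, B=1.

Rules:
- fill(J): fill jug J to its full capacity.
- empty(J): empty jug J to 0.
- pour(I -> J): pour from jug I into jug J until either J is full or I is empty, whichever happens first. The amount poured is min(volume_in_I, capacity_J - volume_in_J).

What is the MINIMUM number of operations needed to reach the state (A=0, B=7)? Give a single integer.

BFS from (A=3, B=1). One shortest path:
  1. empty(A) -> (A=0 B=1)
  2. fill(B) -> (A=0 B=7)
Reached target in 2 moves.

Answer: 2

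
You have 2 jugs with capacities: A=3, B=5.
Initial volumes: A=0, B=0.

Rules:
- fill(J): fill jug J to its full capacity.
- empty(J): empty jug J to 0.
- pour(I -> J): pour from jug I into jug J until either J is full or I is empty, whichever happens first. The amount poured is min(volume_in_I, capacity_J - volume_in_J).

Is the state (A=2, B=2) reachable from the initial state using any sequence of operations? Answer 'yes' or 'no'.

BFS explored all 16 reachable states.
Reachable set includes: (0,0), (0,1), (0,2), (0,3), (0,4), (0,5), (1,0), (1,5), (2,0), (2,5), (3,0), (3,1) ...
Target (A=2, B=2) not in reachable set → no.

Answer: no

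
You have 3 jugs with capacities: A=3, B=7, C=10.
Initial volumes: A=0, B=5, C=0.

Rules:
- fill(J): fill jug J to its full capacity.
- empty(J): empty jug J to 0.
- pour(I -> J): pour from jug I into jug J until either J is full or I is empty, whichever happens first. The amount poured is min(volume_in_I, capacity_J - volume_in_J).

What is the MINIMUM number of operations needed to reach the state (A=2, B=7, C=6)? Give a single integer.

BFS from (A=0, B=5, C=0). One shortest path:
  1. fill(A) -> (A=3 B=5 C=0)
  2. pour(A -> C) -> (A=0 B=5 C=3)
  3. pour(B -> A) -> (A=3 B=2 C=3)
  4. pour(A -> C) -> (A=0 B=2 C=6)
  5. pour(B -> A) -> (A=2 B=0 C=6)
  6. fill(B) -> (A=2 B=7 C=6)
Reached target in 6 moves.

Answer: 6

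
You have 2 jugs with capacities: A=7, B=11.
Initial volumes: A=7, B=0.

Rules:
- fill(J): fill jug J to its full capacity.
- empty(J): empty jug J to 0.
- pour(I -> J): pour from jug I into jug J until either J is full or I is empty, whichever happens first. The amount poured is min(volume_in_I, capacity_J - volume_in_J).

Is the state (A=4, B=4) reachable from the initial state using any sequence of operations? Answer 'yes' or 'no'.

BFS explored all 36 reachable states.
Reachable set includes: (0,0), (0,1), (0,2), (0,3), (0,4), (0,5), (0,6), (0,7), (0,8), (0,9), (0,10), (0,11) ...
Target (A=4, B=4) not in reachable set → no.

Answer: no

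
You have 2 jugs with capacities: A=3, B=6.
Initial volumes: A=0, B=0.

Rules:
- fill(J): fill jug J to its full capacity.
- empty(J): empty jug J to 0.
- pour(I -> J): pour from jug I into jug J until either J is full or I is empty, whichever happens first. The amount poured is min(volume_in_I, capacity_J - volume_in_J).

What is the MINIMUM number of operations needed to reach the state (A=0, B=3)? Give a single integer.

BFS from (A=0, B=0). One shortest path:
  1. fill(A) -> (A=3 B=0)
  2. pour(A -> B) -> (A=0 B=3)
Reached target in 2 moves.

Answer: 2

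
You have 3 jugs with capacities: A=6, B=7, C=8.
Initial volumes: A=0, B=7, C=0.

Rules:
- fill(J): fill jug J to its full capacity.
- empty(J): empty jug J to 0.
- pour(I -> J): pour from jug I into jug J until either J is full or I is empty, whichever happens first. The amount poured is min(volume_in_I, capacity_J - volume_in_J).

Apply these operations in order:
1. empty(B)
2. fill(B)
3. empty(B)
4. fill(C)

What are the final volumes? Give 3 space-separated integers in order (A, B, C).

Step 1: empty(B) -> (A=0 B=0 C=0)
Step 2: fill(B) -> (A=0 B=7 C=0)
Step 3: empty(B) -> (A=0 B=0 C=0)
Step 4: fill(C) -> (A=0 B=0 C=8)

Answer: 0 0 8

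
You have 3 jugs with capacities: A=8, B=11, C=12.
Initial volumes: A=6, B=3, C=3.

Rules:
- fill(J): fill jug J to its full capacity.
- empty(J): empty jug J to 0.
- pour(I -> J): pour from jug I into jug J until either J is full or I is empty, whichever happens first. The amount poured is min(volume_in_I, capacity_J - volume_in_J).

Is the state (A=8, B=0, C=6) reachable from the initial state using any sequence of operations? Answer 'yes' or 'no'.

Answer: yes

Derivation:
BFS from (A=6, B=3, C=3):
  1. fill(A) -> (A=8 B=3 C=3)
  2. pour(B -> C) -> (A=8 B=0 C=6)
Target reached → yes.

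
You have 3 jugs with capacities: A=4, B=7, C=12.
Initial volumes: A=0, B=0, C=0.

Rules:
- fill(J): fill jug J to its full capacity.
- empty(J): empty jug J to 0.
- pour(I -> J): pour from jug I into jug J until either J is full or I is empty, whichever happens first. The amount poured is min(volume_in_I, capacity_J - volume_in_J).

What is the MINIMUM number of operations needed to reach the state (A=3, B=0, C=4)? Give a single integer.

Answer: 4

Derivation:
BFS from (A=0, B=0, C=0). One shortest path:
  1. fill(B) -> (A=0 B=7 C=0)
  2. pour(B -> A) -> (A=4 B=3 C=0)
  3. pour(A -> C) -> (A=0 B=3 C=4)
  4. pour(B -> A) -> (A=3 B=0 C=4)
Reached target in 4 moves.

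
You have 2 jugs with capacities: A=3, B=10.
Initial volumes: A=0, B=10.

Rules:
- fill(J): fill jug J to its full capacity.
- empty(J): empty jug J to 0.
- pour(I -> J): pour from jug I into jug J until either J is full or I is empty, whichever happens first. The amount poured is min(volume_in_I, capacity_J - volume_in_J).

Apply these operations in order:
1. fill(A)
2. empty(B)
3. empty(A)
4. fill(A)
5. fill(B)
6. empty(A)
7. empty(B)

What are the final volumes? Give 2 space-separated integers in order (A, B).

Answer: 0 0

Derivation:
Step 1: fill(A) -> (A=3 B=10)
Step 2: empty(B) -> (A=3 B=0)
Step 3: empty(A) -> (A=0 B=0)
Step 4: fill(A) -> (A=3 B=0)
Step 5: fill(B) -> (A=3 B=10)
Step 6: empty(A) -> (A=0 B=10)
Step 7: empty(B) -> (A=0 B=0)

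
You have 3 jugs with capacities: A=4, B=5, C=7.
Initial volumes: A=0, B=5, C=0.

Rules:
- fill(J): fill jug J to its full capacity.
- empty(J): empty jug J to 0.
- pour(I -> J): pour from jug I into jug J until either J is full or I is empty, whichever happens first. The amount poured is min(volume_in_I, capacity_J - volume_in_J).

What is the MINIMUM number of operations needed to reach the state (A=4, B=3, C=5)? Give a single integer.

BFS from (A=0, B=5, C=0). One shortest path:
  1. empty(B) -> (A=0 B=0 C=0)
  2. fill(C) -> (A=0 B=0 C=7)
  3. pour(C -> B) -> (A=0 B=5 C=2)
  4. pour(C -> A) -> (A=2 B=5 C=0)
  5. pour(B -> C) -> (A=2 B=0 C=5)
  6. fill(B) -> (A=2 B=5 C=5)
  7. pour(B -> A) -> (A=4 B=3 C=5)
Reached target in 7 moves.

Answer: 7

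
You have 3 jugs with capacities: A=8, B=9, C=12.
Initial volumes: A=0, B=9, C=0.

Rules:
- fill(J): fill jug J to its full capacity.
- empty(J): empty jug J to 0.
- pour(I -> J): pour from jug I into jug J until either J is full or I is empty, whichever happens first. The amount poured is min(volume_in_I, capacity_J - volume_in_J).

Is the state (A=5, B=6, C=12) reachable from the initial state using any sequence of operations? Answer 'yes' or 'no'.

Answer: yes

Derivation:
BFS from (A=0, B=9, C=0):
  1. fill(A) -> (A=8 B=9 C=0)
  2. pour(B -> C) -> (A=8 B=0 C=9)
  3. fill(B) -> (A=8 B=9 C=9)
  4. pour(A -> C) -> (A=5 B=9 C=12)
  5. empty(C) -> (A=5 B=9 C=0)
  6. pour(B -> C) -> (A=5 B=0 C=9)
  7. fill(B) -> (A=5 B=9 C=9)
  8. pour(B -> C) -> (A=5 B=6 C=12)
Target reached → yes.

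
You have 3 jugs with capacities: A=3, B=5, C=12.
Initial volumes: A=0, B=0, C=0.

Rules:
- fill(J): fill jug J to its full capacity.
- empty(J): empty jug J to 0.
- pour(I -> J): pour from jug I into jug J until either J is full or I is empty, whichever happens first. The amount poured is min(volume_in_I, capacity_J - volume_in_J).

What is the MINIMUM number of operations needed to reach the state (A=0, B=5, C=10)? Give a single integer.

BFS from (A=0, B=0, C=0). One shortest path:
  1. fill(A) -> (A=3 B=0 C=0)
  2. fill(C) -> (A=3 B=0 C=12)
  3. pour(A -> B) -> (A=0 B=3 C=12)
  4. pour(C -> B) -> (A=0 B=5 C=10)
Reached target in 4 moves.

Answer: 4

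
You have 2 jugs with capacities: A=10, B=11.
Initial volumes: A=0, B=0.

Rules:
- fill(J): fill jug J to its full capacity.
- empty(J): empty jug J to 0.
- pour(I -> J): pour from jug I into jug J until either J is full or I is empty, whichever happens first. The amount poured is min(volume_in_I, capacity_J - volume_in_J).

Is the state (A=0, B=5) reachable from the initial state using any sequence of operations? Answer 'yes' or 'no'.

BFS from (A=0, B=0):
  1. fill(B) -> (A=0 B=11)
  2. pour(B -> A) -> (A=10 B=1)
  3. empty(A) -> (A=0 B=1)
  4. pour(B -> A) -> (A=1 B=0)
  5. fill(B) -> (A=1 B=11)
  6. pour(B -> A) -> (A=10 B=2)
  7. empty(A) -> (A=0 B=2)
  8. pour(B -> A) -> (A=2 B=0)
  9. fill(B) -> (A=2 B=11)
  10. pour(B -> A) -> (A=10 B=3)
  11. empty(A) -> (A=0 B=3)
  12. pour(B -> A) -> (A=3 B=0)
  13. fill(B) -> (A=3 B=11)
  14. pour(B -> A) -> (A=10 B=4)
  15. empty(A) -> (A=0 B=4)
  16. pour(B -> A) -> (A=4 B=0)
  17. fill(B) -> (A=4 B=11)
  18. pour(B -> A) -> (A=10 B=5)
  19. empty(A) -> (A=0 B=5)
Target reached → yes.

Answer: yes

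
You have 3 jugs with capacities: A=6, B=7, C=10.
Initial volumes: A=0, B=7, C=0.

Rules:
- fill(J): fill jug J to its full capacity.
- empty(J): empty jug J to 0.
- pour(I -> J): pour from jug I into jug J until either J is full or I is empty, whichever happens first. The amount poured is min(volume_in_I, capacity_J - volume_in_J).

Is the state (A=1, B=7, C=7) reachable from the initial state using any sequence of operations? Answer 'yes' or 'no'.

Answer: yes

Derivation:
BFS from (A=0, B=7, C=0):
  1. pour(B -> A) -> (A=6 B=1 C=0)
  2. empty(A) -> (A=0 B=1 C=0)
  3. pour(B -> A) -> (A=1 B=0 C=0)
  4. fill(B) -> (A=1 B=7 C=0)
  5. pour(B -> C) -> (A=1 B=0 C=7)
  6. fill(B) -> (A=1 B=7 C=7)
Target reached → yes.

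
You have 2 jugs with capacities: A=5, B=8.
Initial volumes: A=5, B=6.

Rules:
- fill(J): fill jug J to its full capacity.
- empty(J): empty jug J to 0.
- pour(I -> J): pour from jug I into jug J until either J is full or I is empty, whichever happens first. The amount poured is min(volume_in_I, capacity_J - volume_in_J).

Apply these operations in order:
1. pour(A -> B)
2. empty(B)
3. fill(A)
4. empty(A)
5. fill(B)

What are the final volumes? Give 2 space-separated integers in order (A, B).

Answer: 0 8

Derivation:
Step 1: pour(A -> B) -> (A=3 B=8)
Step 2: empty(B) -> (A=3 B=0)
Step 3: fill(A) -> (A=5 B=0)
Step 4: empty(A) -> (A=0 B=0)
Step 5: fill(B) -> (A=0 B=8)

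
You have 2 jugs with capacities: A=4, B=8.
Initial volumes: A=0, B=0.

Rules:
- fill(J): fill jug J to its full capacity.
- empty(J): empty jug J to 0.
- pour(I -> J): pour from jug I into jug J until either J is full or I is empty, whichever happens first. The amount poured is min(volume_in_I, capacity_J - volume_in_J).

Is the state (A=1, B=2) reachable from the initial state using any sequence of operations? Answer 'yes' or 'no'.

Answer: no

Derivation:
BFS explored all 6 reachable states.
Reachable set includes: (0,0), (0,4), (0,8), (4,0), (4,4), (4,8)
Target (A=1, B=2) not in reachable set → no.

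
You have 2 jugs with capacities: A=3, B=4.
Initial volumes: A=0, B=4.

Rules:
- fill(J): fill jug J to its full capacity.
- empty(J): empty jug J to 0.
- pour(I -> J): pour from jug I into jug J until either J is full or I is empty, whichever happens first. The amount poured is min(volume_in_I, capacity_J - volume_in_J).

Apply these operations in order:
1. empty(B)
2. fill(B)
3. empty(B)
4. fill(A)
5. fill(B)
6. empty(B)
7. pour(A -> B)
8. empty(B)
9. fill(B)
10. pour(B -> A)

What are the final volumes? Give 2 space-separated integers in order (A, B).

Step 1: empty(B) -> (A=0 B=0)
Step 2: fill(B) -> (A=0 B=4)
Step 3: empty(B) -> (A=0 B=0)
Step 4: fill(A) -> (A=3 B=0)
Step 5: fill(B) -> (A=3 B=4)
Step 6: empty(B) -> (A=3 B=0)
Step 7: pour(A -> B) -> (A=0 B=3)
Step 8: empty(B) -> (A=0 B=0)
Step 9: fill(B) -> (A=0 B=4)
Step 10: pour(B -> A) -> (A=3 B=1)

Answer: 3 1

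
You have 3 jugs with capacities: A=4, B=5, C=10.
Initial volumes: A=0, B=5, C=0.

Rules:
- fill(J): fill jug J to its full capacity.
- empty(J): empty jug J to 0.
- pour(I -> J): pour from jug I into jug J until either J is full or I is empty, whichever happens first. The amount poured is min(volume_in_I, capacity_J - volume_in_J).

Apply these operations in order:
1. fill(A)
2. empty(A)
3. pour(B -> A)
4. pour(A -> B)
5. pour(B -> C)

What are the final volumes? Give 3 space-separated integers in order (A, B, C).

Step 1: fill(A) -> (A=4 B=5 C=0)
Step 2: empty(A) -> (A=0 B=5 C=0)
Step 3: pour(B -> A) -> (A=4 B=1 C=0)
Step 4: pour(A -> B) -> (A=0 B=5 C=0)
Step 5: pour(B -> C) -> (A=0 B=0 C=5)

Answer: 0 0 5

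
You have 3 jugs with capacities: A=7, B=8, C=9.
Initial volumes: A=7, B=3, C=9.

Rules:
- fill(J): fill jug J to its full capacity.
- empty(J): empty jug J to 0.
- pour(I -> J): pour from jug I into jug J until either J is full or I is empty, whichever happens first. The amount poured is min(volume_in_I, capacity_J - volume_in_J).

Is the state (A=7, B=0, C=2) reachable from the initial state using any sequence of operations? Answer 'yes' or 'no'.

Answer: yes

Derivation:
BFS from (A=7, B=3, C=9):
  1. empty(A) -> (A=0 B=3 C=9)
  2. empty(B) -> (A=0 B=0 C=9)
  3. pour(C -> A) -> (A=7 B=0 C=2)
Target reached → yes.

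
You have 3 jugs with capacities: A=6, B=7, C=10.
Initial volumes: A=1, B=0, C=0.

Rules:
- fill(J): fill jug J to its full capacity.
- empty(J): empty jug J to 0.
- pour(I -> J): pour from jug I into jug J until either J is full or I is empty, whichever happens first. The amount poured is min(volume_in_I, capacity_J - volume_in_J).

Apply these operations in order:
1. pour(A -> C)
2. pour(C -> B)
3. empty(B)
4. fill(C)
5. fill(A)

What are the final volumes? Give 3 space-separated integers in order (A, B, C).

Step 1: pour(A -> C) -> (A=0 B=0 C=1)
Step 2: pour(C -> B) -> (A=0 B=1 C=0)
Step 3: empty(B) -> (A=0 B=0 C=0)
Step 4: fill(C) -> (A=0 B=0 C=10)
Step 5: fill(A) -> (A=6 B=0 C=10)

Answer: 6 0 10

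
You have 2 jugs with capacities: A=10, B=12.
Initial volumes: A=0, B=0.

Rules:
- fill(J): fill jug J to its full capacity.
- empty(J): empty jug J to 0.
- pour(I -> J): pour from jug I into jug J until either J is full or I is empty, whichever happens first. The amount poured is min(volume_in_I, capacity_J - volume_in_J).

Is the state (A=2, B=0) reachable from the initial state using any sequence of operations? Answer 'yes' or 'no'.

BFS from (A=0, B=0):
  1. fill(B) -> (A=0 B=12)
  2. pour(B -> A) -> (A=10 B=2)
  3. empty(A) -> (A=0 B=2)
  4. pour(B -> A) -> (A=2 B=0)
Target reached → yes.

Answer: yes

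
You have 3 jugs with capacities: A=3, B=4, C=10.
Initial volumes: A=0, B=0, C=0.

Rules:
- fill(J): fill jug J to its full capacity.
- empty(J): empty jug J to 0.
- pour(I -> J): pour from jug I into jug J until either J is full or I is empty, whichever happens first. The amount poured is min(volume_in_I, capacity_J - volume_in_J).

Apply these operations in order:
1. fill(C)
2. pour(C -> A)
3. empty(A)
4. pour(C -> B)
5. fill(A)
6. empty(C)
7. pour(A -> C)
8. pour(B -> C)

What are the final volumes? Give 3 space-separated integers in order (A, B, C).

Step 1: fill(C) -> (A=0 B=0 C=10)
Step 2: pour(C -> A) -> (A=3 B=0 C=7)
Step 3: empty(A) -> (A=0 B=0 C=7)
Step 4: pour(C -> B) -> (A=0 B=4 C=3)
Step 5: fill(A) -> (A=3 B=4 C=3)
Step 6: empty(C) -> (A=3 B=4 C=0)
Step 7: pour(A -> C) -> (A=0 B=4 C=3)
Step 8: pour(B -> C) -> (A=0 B=0 C=7)

Answer: 0 0 7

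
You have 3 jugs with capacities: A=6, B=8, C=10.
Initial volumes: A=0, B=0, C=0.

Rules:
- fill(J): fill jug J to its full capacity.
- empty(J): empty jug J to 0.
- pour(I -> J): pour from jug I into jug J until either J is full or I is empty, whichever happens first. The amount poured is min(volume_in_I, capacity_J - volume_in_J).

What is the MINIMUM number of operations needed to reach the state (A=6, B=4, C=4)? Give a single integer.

Answer: 5

Derivation:
BFS from (A=0, B=0, C=0). One shortest path:
  1. fill(A) -> (A=6 B=0 C=0)
  2. fill(B) -> (A=6 B=8 C=0)
  3. pour(A -> C) -> (A=0 B=8 C=6)
  4. pour(B -> C) -> (A=0 B=4 C=10)
  5. pour(C -> A) -> (A=6 B=4 C=4)
Reached target in 5 moves.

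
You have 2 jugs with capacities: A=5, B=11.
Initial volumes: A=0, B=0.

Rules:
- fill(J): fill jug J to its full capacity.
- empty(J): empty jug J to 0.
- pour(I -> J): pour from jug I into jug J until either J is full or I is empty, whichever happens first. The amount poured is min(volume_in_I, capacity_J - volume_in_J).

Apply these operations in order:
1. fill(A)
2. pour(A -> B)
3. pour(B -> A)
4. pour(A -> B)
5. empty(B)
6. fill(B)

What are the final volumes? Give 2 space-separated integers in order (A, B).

Step 1: fill(A) -> (A=5 B=0)
Step 2: pour(A -> B) -> (A=0 B=5)
Step 3: pour(B -> A) -> (A=5 B=0)
Step 4: pour(A -> B) -> (A=0 B=5)
Step 5: empty(B) -> (A=0 B=0)
Step 6: fill(B) -> (A=0 B=11)

Answer: 0 11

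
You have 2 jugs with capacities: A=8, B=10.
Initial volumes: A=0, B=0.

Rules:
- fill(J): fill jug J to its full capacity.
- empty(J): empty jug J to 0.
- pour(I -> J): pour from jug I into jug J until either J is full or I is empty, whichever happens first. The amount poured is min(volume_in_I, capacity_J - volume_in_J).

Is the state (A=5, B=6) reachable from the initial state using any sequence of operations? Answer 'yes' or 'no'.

BFS explored all 18 reachable states.
Reachable set includes: (0,0), (0,2), (0,4), (0,6), (0,8), (0,10), (2,0), (2,10), (4,0), (4,10), (6,0), (6,10) ...
Target (A=5, B=6) not in reachable set → no.

Answer: no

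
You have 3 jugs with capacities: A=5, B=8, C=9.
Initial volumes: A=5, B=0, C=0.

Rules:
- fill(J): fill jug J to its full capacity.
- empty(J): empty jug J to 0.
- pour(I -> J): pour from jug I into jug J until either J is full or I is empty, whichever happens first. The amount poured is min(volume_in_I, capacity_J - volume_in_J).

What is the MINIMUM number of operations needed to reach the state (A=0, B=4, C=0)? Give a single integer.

BFS from (A=5, B=0, C=0). One shortest path:
  1. fill(B) -> (A=5 B=8 C=0)
  2. pour(A -> C) -> (A=0 B=8 C=5)
  3. pour(B -> C) -> (A=0 B=4 C=9)
  4. empty(C) -> (A=0 B=4 C=0)
Reached target in 4 moves.

Answer: 4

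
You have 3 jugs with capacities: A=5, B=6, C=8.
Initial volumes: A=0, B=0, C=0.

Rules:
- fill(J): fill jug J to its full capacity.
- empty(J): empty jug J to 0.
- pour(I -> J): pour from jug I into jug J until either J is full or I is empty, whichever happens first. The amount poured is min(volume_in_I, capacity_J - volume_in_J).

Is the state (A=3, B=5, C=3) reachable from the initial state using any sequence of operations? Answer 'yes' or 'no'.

Answer: no

Derivation:
BFS explored all 238 reachable states.
Reachable set includes: (0,0,0), (0,0,1), (0,0,2), (0,0,3), (0,0,4), (0,0,5), (0,0,6), (0,0,7), (0,0,8), (0,1,0), (0,1,1), (0,1,2) ...
Target (A=3, B=5, C=3) not in reachable set → no.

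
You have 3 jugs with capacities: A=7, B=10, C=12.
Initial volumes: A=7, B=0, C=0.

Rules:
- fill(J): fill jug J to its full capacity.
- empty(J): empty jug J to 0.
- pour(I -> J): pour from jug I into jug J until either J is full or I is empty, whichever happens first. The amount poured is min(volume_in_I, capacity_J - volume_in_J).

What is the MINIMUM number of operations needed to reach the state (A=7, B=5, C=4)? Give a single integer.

Answer: 8

Derivation:
BFS from (A=7, B=0, C=0). One shortest path:
  1. fill(C) -> (A=7 B=0 C=12)
  2. pour(A -> B) -> (A=0 B=7 C=12)
  3. pour(C -> A) -> (A=7 B=7 C=5)
  4. pour(A -> B) -> (A=4 B=10 C=5)
  5. empty(B) -> (A=4 B=0 C=5)
  6. pour(C -> B) -> (A=4 B=5 C=0)
  7. pour(A -> C) -> (A=0 B=5 C=4)
  8. fill(A) -> (A=7 B=5 C=4)
Reached target in 8 moves.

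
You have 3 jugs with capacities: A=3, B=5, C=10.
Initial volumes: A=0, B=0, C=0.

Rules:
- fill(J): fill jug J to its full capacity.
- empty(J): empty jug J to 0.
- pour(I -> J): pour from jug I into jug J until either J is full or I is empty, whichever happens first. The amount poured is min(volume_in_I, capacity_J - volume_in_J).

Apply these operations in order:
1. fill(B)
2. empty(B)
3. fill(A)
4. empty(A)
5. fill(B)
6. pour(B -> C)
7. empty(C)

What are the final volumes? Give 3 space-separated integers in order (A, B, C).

Step 1: fill(B) -> (A=0 B=5 C=0)
Step 2: empty(B) -> (A=0 B=0 C=0)
Step 3: fill(A) -> (A=3 B=0 C=0)
Step 4: empty(A) -> (A=0 B=0 C=0)
Step 5: fill(B) -> (A=0 B=5 C=0)
Step 6: pour(B -> C) -> (A=0 B=0 C=5)
Step 7: empty(C) -> (A=0 B=0 C=0)

Answer: 0 0 0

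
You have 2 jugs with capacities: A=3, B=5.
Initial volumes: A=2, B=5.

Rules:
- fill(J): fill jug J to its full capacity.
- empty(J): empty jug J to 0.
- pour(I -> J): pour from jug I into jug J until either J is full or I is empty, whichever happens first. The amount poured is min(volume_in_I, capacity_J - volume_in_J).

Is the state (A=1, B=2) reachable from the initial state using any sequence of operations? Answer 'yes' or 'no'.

BFS explored all 16 reachable states.
Reachable set includes: (0,0), (0,1), (0,2), (0,3), (0,4), (0,5), (1,0), (1,5), (2,0), (2,5), (3,0), (3,1) ...
Target (A=1, B=2) not in reachable set → no.

Answer: no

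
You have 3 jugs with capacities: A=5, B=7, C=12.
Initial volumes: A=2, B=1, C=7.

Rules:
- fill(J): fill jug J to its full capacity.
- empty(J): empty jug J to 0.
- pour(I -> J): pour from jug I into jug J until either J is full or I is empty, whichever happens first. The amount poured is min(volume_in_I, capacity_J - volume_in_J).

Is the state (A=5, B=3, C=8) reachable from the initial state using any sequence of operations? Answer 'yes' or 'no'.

Answer: yes

Derivation:
BFS from (A=2, B=1, C=7):
  1. fill(A) -> (A=5 B=1 C=7)
  2. pour(B -> C) -> (A=5 B=0 C=8)
  3. pour(A -> B) -> (A=0 B=5 C=8)
  4. fill(A) -> (A=5 B=5 C=8)
  5. pour(A -> B) -> (A=3 B=7 C=8)
  6. empty(B) -> (A=3 B=0 C=8)
  7. pour(A -> B) -> (A=0 B=3 C=8)
  8. fill(A) -> (A=5 B=3 C=8)
Target reached → yes.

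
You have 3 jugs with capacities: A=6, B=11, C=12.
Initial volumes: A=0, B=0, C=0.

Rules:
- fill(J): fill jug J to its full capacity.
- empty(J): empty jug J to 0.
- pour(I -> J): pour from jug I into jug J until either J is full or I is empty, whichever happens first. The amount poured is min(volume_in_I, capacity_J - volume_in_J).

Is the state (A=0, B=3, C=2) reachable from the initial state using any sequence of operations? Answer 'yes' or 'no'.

BFS from (A=0, B=0, C=0):
  1. fill(B) -> (A=0 B=11 C=0)
  2. pour(B -> A) -> (A=6 B=5 C=0)
  3. empty(A) -> (A=0 B=5 C=0)
  4. pour(B -> A) -> (A=5 B=0 C=0)
  5. fill(B) -> (A=5 B=11 C=0)
  6. pour(B -> C) -> (A=5 B=0 C=11)
  7. pour(A -> C) -> (A=4 B=0 C=12)
  8. pour(C -> B) -> (A=4 B=11 C=1)
  9. empty(B) -> (A=4 B=0 C=1)
  10. pour(C -> B) -> (A=4 B=1 C=0)
  11. fill(C) -> (A=4 B=1 C=12)
  12. pour(C -> B) -> (A=4 B=11 C=2)
  13. pour(B -> A) -> (A=6 B=9 C=2)
  14. empty(A) -> (A=0 B=9 C=2)
  15. pour(B -> A) -> (A=6 B=3 C=2)
  16. empty(A) -> (A=0 B=3 C=2)
Target reached → yes.

Answer: yes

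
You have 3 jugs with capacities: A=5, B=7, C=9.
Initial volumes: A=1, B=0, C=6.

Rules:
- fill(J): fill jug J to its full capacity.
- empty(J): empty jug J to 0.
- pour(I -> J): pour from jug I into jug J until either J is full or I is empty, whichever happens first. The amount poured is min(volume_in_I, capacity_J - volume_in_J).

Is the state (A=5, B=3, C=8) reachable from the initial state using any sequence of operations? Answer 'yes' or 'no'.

BFS from (A=1, B=0, C=6):
  1. pour(C -> B) -> (A=1 B=6 C=0)
  2. fill(C) -> (A=1 B=6 C=9)
  3. pour(C -> B) -> (A=1 B=7 C=8)
  4. pour(B -> A) -> (A=5 B=3 C=8)
Target reached → yes.

Answer: yes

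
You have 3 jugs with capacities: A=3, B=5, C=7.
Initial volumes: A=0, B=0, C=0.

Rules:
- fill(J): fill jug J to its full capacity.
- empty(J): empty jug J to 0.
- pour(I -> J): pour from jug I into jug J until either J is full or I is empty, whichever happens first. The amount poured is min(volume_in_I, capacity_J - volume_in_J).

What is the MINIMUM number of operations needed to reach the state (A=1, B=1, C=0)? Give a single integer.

Answer: 7

Derivation:
BFS from (A=0, B=0, C=0). One shortest path:
  1. fill(C) -> (A=0 B=0 C=7)
  2. pour(C -> A) -> (A=3 B=0 C=4)
  3. pour(A -> B) -> (A=0 B=3 C=4)
  4. pour(C -> A) -> (A=3 B=3 C=1)
  5. pour(A -> B) -> (A=1 B=5 C=1)
  6. empty(B) -> (A=1 B=0 C=1)
  7. pour(C -> B) -> (A=1 B=1 C=0)
Reached target in 7 moves.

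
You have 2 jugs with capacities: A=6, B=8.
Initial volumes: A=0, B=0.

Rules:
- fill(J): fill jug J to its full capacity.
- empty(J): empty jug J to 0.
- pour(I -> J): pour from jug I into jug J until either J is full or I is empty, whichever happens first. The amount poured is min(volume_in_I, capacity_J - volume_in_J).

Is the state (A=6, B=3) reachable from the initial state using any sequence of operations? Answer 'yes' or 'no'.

BFS explored all 14 reachable states.
Reachable set includes: (0,0), (0,2), (0,4), (0,6), (0,8), (2,0), (2,8), (4,0), (4,8), (6,0), (6,2), (6,4) ...
Target (A=6, B=3) not in reachable set → no.

Answer: no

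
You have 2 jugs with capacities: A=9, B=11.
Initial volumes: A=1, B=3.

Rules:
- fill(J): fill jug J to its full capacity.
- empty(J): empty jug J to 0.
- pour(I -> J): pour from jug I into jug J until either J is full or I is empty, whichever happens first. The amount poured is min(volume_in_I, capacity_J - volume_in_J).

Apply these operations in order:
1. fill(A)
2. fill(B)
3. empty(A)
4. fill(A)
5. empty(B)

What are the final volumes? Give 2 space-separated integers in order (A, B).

Step 1: fill(A) -> (A=9 B=3)
Step 2: fill(B) -> (A=9 B=11)
Step 3: empty(A) -> (A=0 B=11)
Step 4: fill(A) -> (A=9 B=11)
Step 5: empty(B) -> (A=9 B=0)

Answer: 9 0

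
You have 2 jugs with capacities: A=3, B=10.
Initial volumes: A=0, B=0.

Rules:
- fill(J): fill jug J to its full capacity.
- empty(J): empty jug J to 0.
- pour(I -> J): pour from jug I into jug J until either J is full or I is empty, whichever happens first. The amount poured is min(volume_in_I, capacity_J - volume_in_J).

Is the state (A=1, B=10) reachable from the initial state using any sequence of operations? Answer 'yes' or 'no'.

Answer: yes

Derivation:
BFS from (A=0, B=0):
  1. fill(B) -> (A=0 B=10)
  2. pour(B -> A) -> (A=3 B=7)
  3. empty(A) -> (A=0 B=7)
  4. pour(B -> A) -> (A=3 B=4)
  5. empty(A) -> (A=0 B=4)
  6. pour(B -> A) -> (A=3 B=1)
  7. empty(A) -> (A=0 B=1)
  8. pour(B -> A) -> (A=1 B=0)
  9. fill(B) -> (A=1 B=10)
Target reached → yes.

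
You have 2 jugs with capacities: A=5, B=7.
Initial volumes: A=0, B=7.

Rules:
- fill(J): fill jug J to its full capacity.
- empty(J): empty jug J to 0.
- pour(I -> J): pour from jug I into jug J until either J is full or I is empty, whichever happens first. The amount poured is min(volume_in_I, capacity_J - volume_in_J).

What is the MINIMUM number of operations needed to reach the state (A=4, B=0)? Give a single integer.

BFS from (A=0, B=7). One shortest path:
  1. pour(B -> A) -> (A=5 B=2)
  2. empty(A) -> (A=0 B=2)
  3. pour(B -> A) -> (A=2 B=0)
  4. fill(B) -> (A=2 B=7)
  5. pour(B -> A) -> (A=5 B=4)
  6. empty(A) -> (A=0 B=4)
  7. pour(B -> A) -> (A=4 B=0)
Reached target in 7 moves.

Answer: 7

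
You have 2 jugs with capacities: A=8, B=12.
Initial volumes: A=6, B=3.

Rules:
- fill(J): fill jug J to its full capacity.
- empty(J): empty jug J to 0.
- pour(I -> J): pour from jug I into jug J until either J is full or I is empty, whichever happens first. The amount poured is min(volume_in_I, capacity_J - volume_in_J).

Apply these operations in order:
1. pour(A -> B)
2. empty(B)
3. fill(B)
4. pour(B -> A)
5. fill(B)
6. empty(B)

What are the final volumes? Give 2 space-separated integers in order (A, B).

Step 1: pour(A -> B) -> (A=0 B=9)
Step 2: empty(B) -> (A=0 B=0)
Step 3: fill(B) -> (A=0 B=12)
Step 4: pour(B -> A) -> (A=8 B=4)
Step 5: fill(B) -> (A=8 B=12)
Step 6: empty(B) -> (A=8 B=0)

Answer: 8 0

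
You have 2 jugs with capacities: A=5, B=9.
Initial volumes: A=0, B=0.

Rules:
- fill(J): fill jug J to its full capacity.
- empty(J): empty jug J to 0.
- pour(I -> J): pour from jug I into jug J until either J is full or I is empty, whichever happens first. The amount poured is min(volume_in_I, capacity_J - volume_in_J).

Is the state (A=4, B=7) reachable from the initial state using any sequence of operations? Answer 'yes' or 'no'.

Answer: no

Derivation:
BFS explored all 28 reachable states.
Reachable set includes: (0,0), (0,1), (0,2), (0,3), (0,4), (0,5), (0,6), (0,7), (0,8), (0,9), (1,0), (1,9) ...
Target (A=4, B=7) not in reachable set → no.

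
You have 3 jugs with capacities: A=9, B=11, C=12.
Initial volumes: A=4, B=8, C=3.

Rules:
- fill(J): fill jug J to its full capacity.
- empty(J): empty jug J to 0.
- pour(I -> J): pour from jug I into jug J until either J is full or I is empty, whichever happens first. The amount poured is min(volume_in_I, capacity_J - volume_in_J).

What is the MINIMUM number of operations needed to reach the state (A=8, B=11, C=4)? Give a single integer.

Answer: 4

Derivation:
BFS from (A=4, B=8, C=3). One shortest path:
  1. empty(C) -> (A=4 B=8 C=0)
  2. pour(A -> C) -> (A=0 B=8 C=4)
  3. pour(B -> A) -> (A=8 B=0 C=4)
  4. fill(B) -> (A=8 B=11 C=4)
Reached target in 4 moves.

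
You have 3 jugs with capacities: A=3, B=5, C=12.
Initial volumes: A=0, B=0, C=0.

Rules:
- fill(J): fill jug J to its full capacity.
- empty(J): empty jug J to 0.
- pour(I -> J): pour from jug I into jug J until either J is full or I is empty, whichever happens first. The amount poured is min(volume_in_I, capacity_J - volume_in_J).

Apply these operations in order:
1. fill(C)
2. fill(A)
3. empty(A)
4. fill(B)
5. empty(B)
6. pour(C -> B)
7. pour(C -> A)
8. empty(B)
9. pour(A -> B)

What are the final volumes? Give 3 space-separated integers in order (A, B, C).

Step 1: fill(C) -> (A=0 B=0 C=12)
Step 2: fill(A) -> (A=3 B=0 C=12)
Step 3: empty(A) -> (A=0 B=0 C=12)
Step 4: fill(B) -> (A=0 B=5 C=12)
Step 5: empty(B) -> (A=0 B=0 C=12)
Step 6: pour(C -> B) -> (A=0 B=5 C=7)
Step 7: pour(C -> A) -> (A=3 B=5 C=4)
Step 8: empty(B) -> (A=3 B=0 C=4)
Step 9: pour(A -> B) -> (A=0 B=3 C=4)

Answer: 0 3 4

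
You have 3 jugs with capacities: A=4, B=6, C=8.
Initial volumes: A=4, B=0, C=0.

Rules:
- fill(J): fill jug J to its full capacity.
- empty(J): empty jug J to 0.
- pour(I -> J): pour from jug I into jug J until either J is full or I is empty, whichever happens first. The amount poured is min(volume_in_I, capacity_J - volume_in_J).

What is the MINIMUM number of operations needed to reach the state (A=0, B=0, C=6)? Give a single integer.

BFS from (A=4, B=0, C=0). One shortest path:
  1. empty(A) -> (A=0 B=0 C=0)
  2. fill(B) -> (A=0 B=6 C=0)
  3. pour(B -> C) -> (A=0 B=0 C=6)
Reached target in 3 moves.

Answer: 3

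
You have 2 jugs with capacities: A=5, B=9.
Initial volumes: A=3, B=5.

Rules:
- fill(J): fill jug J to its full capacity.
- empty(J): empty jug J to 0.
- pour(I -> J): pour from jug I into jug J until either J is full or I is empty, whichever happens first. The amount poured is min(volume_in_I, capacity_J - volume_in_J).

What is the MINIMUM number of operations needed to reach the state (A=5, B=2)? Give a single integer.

BFS from (A=3, B=5). One shortest path:
  1. fill(B) -> (A=3 B=9)
  2. pour(B -> A) -> (A=5 B=7)
  3. empty(A) -> (A=0 B=7)
  4. pour(B -> A) -> (A=5 B=2)
Reached target in 4 moves.

Answer: 4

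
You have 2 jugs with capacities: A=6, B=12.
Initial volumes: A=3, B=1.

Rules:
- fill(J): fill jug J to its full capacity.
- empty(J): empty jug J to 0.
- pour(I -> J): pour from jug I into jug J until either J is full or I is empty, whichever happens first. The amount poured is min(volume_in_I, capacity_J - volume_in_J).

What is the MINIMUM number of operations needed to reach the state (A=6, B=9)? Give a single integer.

Answer: 2

Derivation:
BFS from (A=3, B=1). One shortest path:
  1. fill(B) -> (A=3 B=12)
  2. pour(B -> A) -> (A=6 B=9)
Reached target in 2 moves.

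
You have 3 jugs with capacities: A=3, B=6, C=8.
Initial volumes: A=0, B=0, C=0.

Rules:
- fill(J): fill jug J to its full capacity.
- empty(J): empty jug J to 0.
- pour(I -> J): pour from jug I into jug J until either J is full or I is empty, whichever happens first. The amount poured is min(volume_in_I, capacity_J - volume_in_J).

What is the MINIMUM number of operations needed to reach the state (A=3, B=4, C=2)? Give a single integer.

Answer: 6

Derivation:
BFS from (A=0, B=0, C=0). One shortest path:
  1. fill(A) -> (A=3 B=0 C=0)
  2. fill(B) -> (A=3 B=6 C=0)
  3. pour(B -> C) -> (A=3 B=0 C=6)
  4. pour(A -> C) -> (A=1 B=0 C=8)
  5. pour(C -> B) -> (A=1 B=6 C=2)
  6. pour(B -> A) -> (A=3 B=4 C=2)
Reached target in 6 moves.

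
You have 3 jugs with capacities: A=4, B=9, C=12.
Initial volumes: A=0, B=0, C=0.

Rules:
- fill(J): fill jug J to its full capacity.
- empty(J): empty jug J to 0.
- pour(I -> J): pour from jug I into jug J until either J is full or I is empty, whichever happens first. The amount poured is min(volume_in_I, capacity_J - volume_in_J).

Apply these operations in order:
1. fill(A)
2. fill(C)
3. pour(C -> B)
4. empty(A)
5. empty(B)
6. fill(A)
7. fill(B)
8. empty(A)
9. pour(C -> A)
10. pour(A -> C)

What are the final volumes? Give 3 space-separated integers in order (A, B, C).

Step 1: fill(A) -> (A=4 B=0 C=0)
Step 2: fill(C) -> (A=4 B=0 C=12)
Step 3: pour(C -> B) -> (A=4 B=9 C=3)
Step 4: empty(A) -> (A=0 B=9 C=3)
Step 5: empty(B) -> (A=0 B=0 C=3)
Step 6: fill(A) -> (A=4 B=0 C=3)
Step 7: fill(B) -> (A=4 B=9 C=3)
Step 8: empty(A) -> (A=0 B=9 C=3)
Step 9: pour(C -> A) -> (A=3 B=9 C=0)
Step 10: pour(A -> C) -> (A=0 B=9 C=3)

Answer: 0 9 3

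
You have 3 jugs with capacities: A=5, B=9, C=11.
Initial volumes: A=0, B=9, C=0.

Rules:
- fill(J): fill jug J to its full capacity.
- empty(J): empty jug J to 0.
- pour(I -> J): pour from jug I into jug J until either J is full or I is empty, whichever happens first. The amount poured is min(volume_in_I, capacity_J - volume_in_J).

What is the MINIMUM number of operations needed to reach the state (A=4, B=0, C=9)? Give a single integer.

Answer: 5

Derivation:
BFS from (A=0, B=9, C=0). One shortest path:
  1. pour(B -> A) -> (A=5 B=4 C=0)
  2. empty(A) -> (A=0 B=4 C=0)
  3. pour(B -> A) -> (A=4 B=0 C=0)
  4. fill(B) -> (A=4 B=9 C=0)
  5. pour(B -> C) -> (A=4 B=0 C=9)
Reached target in 5 moves.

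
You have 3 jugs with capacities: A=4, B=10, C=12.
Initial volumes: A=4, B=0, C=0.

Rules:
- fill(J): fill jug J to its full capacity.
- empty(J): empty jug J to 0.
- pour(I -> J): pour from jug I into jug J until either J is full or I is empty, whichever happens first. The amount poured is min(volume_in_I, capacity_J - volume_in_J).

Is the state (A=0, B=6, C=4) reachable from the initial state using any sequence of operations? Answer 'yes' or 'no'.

BFS from (A=4, B=0, C=0):
  1. empty(A) -> (A=0 B=0 C=0)
  2. fill(B) -> (A=0 B=10 C=0)
  3. pour(B -> A) -> (A=4 B=6 C=0)
  4. pour(A -> C) -> (A=0 B=6 C=4)
Target reached → yes.

Answer: yes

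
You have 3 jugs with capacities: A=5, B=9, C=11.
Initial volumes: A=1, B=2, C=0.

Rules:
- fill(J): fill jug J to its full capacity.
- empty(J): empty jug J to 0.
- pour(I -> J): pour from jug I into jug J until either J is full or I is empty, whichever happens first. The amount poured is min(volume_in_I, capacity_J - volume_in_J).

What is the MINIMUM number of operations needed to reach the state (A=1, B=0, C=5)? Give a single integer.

BFS from (A=1, B=2, C=0). One shortest path:
  1. empty(B) -> (A=1 B=0 C=0)
  2. pour(A -> B) -> (A=0 B=1 C=0)
  3. fill(A) -> (A=5 B=1 C=0)
  4. pour(A -> C) -> (A=0 B=1 C=5)
  5. pour(B -> A) -> (A=1 B=0 C=5)
Reached target in 5 moves.

Answer: 5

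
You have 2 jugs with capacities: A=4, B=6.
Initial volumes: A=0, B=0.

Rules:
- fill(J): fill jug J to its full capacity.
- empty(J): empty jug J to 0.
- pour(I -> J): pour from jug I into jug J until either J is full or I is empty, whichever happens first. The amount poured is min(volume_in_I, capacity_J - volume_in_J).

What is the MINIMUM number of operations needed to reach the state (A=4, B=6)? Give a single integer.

Answer: 2

Derivation:
BFS from (A=0, B=0). One shortest path:
  1. fill(A) -> (A=4 B=0)
  2. fill(B) -> (A=4 B=6)
Reached target in 2 moves.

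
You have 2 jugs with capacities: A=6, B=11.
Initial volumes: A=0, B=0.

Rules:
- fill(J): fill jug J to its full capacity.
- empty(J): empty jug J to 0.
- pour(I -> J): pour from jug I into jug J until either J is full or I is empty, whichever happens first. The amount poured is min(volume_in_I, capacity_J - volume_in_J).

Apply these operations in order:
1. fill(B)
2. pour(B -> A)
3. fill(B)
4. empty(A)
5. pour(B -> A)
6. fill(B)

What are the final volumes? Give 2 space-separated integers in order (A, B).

Answer: 6 11

Derivation:
Step 1: fill(B) -> (A=0 B=11)
Step 2: pour(B -> A) -> (A=6 B=5)
Step 3: fill(B) -> (A=6 B=11)
Step 4: empty(A) -> (A=0 B=11)
Step 5: pour(B -> A) -> (A=6 B=5)
Step 6: fill(B) -> (A=6 B=11)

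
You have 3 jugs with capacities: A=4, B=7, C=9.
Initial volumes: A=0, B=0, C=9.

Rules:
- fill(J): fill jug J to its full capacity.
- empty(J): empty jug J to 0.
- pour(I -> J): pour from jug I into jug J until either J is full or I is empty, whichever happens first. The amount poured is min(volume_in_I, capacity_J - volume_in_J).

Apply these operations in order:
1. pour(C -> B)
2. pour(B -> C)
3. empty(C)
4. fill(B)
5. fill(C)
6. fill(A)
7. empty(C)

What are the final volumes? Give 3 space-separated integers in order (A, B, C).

Answer: 4 7 0

Derivation:
Step 1: pour(C -> B) -> (A=0 B=7 C=2)
Step 2: pour(B -> C) -> (A=0 B=0 C=9)
Step 3: empty(C) -> (A=0 B=0 C=0)
Step 4: fill(B) -> (A=0 B=7 C=0)
Step 5: fill(C) -> (A=0 B=7 C=9)
Step 6: fill(A) -> (A=4 B=7 C=9)
Step 7: empty(C) -> (A=4 B=7 C=0)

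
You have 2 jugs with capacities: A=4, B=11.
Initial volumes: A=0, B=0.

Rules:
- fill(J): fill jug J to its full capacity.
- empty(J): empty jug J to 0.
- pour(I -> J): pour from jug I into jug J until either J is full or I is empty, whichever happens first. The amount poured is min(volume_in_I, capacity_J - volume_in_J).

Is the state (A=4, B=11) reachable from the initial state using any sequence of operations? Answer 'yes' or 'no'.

BFS from (A=0, B=0):
  1. fill(A) -> (A=4 B=0)
  2. fill(B) -> (A=4 B=11)
Target reached → yes.

Answer: yes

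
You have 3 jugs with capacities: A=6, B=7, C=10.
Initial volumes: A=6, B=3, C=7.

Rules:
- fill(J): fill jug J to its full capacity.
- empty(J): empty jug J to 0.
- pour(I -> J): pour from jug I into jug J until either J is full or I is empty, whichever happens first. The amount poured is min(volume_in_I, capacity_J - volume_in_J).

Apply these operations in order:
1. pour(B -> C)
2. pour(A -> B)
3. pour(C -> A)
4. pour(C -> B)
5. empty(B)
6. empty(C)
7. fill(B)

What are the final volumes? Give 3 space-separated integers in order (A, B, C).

Answer: 6 7 0

Derivation:
Step 1: pour(B -> C) -> (A=6 B=0 C=10)
Step 2: pour(A -> B) -> (A=0 B=6 C=10)
Step 3: pour(C -> A) -> (A=6 B=6 C=4)
Step 4: pour(C -> B) -> (A=6 B=7 C=3)
Step 5: empty(B) -> (A=6 B=0 C=3)
Step 6: empty(C) -> (A=6 B=0 C=0)
Step 7: fill(B) -> (A=6 B=7 C=0)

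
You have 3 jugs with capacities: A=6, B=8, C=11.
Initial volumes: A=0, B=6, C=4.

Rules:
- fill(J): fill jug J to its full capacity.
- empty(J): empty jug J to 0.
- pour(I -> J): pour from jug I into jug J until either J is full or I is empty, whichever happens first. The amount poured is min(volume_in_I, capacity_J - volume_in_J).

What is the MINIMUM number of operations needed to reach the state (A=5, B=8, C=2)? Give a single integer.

Answer: 7

Derivation:
BFS from (A=0, B=6, C=4). One shortest path:
  1. pour(B -> C) -> (A=0 B=0 C=10)
  2. fill(B) -> (A=0 B=8 C=10)
  3. pour(B -> A) -> (A=6 B=2 C=10)
  4. pour(A -> C) -> (A=5 B=2 C=11)
  5. empty(C) -> (A=5 B=2 C=0)
  6. pour(B -> C) -> (A=5 B=0 C=2)
  7. fill(B) -> (A=5 B=8 C=2)
Reached target in 7 moves.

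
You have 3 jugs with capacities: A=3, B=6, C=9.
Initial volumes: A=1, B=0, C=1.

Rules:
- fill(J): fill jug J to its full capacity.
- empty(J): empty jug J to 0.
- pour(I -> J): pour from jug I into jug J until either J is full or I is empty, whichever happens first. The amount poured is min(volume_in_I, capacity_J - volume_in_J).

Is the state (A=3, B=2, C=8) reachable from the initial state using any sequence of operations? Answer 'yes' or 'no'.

Answer: no

Derivation:
BFS explored all 134 reachable states.
Reachable set includes: (0,0,0), (0,0,1), (0,0,2), (0,0,3), (0,0,4), (0,0,5), (0,0,6), (0,0,7), (0,0,8), (0,0,9), (0,1,0), (0,1,1) ...
Target (A=3, B=2, C=8) not in reachable set → no.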